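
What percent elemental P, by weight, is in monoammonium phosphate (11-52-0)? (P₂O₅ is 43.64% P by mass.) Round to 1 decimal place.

%P = 52 × 0.4364 = 22.6928%.

22.7% P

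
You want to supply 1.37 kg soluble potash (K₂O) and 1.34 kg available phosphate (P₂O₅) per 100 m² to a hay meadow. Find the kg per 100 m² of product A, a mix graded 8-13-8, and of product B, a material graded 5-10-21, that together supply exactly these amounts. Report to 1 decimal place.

Per-100 m² balance (a = product A, b = product B):
K₂O: 0.08·a + 0.21·b = 1.37
P₂O₅: 0.13·a + 0.1·b = 1.34
Eliminate b: (row1) − 0.21/0.1·(row2) → -0.193·a = -1.444, so a = 7.48187.
Then b = (1.34 − 0.13·7.48187) / 0.1 = 3.67358.

7.5 kg product A, 3.7 kg product B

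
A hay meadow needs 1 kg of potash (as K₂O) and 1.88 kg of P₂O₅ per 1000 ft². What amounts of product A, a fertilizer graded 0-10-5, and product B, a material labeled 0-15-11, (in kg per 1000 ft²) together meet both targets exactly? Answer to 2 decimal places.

16.23 kg product A, 1.71 kg product B

Let a = kg of product A, b = kg of product B (per 1000 ft²).
K₂O: 0.05·a + 0.11·b = 1
P₂O₅: 0.1·a + 0.15·b = 1.88
From row1: a = (1 − 0.11·b) / 0.05.
Into row2: 0.1·(1 − 0.11·b)/0.05 + 0.15·b = 1.88 → b = 1.71429, a = 16.2286.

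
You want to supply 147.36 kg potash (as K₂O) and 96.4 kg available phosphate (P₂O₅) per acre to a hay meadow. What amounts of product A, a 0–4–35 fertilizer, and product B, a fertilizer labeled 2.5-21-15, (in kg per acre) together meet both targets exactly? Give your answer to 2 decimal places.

With a, b = kg per acre of product A and product B:
K₂O: 0.35·a + 0.15·b = 147.36
P₂O₅: 0.04·a + 0.21·b = 96.4
Solving simultaneously: a = 244.231, b = 412.527.

244.23 kg product A, 412.53 kg product B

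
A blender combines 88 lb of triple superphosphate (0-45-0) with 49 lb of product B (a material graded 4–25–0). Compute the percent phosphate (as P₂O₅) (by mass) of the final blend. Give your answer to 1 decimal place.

37.8% P₂O₅

Total mass = 88 + 49 = 137 lb.
P₂O₅ mass = 45%×88 + 25%×49 = 51.85 lb.
% P₂O₅ = 51.85 / 137 = 37.8467%.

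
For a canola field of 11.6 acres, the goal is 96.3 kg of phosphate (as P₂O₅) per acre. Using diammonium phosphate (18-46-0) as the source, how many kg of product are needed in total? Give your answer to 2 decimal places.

Product per acre = 96.3 / 46% = 209.348 kg.
Total product = 209.348 × 11.6 = 2428.4348 kg.

2428.43 kg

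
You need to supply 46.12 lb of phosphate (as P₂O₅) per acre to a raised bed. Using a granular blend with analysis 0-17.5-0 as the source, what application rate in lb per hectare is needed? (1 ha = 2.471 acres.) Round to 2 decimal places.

Product per acre = 46.12 / 17.5% = 263.543 lb.
Convert to per hectare: 263.543 × 2.471 = 651.214 lb.

651.21 lb of product per hectare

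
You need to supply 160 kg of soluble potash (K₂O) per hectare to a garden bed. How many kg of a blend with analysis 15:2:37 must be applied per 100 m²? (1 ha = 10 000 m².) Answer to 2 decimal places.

4.32 kg of product per hundred sq m

Product per hectare = 160 / 37% = 432.432 kg.
Convert to per 100 m²: 432.432 × 0.01 = 4.32432 kg.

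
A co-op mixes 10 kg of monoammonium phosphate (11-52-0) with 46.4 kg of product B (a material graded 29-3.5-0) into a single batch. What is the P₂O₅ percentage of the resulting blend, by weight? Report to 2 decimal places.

Total mass = 10 + 46.4 = 56.4 kg.
P₂O₅ mass = 52%×10 + 3.5%×46.4 = 6.824 kg.
% P₂O₅ = 6.824 / 56.4 = 12.0993%.

12.10% P₂O₅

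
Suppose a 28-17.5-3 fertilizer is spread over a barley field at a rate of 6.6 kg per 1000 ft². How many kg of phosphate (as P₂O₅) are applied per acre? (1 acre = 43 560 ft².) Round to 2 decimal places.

50.31 kg P₂O₅ per acre

P₂O₅ per 1000 ft² = 6.6 × 17.5% = 1.155 kg.
Convert to per acre: 1.155 × 43.56 = 50.3118 kg.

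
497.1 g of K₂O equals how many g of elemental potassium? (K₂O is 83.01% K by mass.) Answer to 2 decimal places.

K = 497.1 × 0.8301 = 412.643 g.

412.64 g K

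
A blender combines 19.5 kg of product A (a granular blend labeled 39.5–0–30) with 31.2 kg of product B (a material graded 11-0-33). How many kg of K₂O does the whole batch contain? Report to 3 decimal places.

K₂O mass = 30%×19.5 + 33%×31.2 = 16.146 kg.

16.146 kg K₂O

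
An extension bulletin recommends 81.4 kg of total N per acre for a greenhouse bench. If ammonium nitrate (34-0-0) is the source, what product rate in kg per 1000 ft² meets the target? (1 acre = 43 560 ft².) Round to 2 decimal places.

Product per acre = 81.4 / 34% = 239.412 kg.
Convert to per 1000 ft²: 239.412 × 0.0229568 = 5.49614 kg.

5.50 kg of product per thousand sq ft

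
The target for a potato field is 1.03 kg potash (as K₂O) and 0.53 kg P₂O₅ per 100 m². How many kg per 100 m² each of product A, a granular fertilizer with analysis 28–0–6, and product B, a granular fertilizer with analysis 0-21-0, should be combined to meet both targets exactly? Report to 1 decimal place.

Per-100 m² balance (a = product A, b = product B):
K₂O: 0.06·a + 0·b = 1.03
P₂O₅: 0·a + 0.21·b = 0.53
Solving simultaneously: a = 17.1667, b = 2.52381.

17.2 kg product A, 2.5 kg product B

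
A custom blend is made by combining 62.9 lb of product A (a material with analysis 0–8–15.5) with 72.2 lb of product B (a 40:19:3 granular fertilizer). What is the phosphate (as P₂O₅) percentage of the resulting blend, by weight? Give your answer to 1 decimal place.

13.9% P₂O₅

Total mass = 62.9 + 72.2 = 135.1 lb.
P₂O₅ mass = 8%×62.9 + 19%×72.2 = 18.75 lb.
% P₂O₅ = 18.75 / 135.1 = 13.8786%.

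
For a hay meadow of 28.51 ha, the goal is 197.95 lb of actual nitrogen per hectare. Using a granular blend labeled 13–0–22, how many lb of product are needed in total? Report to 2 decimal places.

43411.96 lb

Product per hectare = 197.95 / 13% = 1522.69 lb.
Total product = 1522.69 × 28.51 = 43411.958 lb.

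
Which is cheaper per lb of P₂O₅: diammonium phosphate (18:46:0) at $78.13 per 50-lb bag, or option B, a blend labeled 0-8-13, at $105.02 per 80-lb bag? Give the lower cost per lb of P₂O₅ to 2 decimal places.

diammonium phosphate: P₂O₅ per bag = 50 × 46% = 23 lb; cost = 78.13 / 23 = $3.3970/lb P₂O₅.
option B: P₂O₅ per bag = 80 × 8% = 6.4 lb; cost = 105.02 / 6.4 = $16.4094/lb P₂O₅.
diammonium phosphate is cheaper.

$3.40 per lb P₂O₅ (diammonium phosphate)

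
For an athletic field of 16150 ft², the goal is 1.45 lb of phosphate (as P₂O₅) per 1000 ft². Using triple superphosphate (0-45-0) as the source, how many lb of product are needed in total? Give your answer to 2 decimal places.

52.04 lb

Product per 1000 ft² = 1.45 / 45% = 3.22222 lb.
Total product = 3.22222 × 16150 / 1000 = 52.0389 lb.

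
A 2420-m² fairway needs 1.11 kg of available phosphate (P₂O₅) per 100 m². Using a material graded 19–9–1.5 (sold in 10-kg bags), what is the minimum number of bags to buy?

Product per 100 m² = 1.11 / 9% = 12.3333 kg.
Total product = 12.3333 × 2420 / 100 = 298.467 kg.
Bags = ⌈298.467 / 10⌉ = 30.

30 bags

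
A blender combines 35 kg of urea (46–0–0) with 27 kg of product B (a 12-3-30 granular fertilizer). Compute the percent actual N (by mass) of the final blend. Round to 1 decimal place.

Total mass = 35 + 27 = 62 kg.
N mass = 46%×35 + 12%×27 = 19.34 kg.
% N = 19.34 / 62 = 31.1935%.

31.2% N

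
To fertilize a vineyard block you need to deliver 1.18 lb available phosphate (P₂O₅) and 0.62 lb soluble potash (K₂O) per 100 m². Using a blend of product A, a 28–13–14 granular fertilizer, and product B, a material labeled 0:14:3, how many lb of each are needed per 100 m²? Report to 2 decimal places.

3.27 lb product A, 5.39 lb product B

Per-100 m² balance (a = product A, b = product B):
P₂O₅: 0.13·a + 0.14·b = 1.18
K₂O: 0.14·a + 0.03·b = 0.62
Solving simultaneously: a = 3.27389, b = 5.38854.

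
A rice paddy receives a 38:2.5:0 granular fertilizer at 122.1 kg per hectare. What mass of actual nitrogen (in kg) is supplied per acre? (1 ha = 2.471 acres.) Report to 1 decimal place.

nitrogen per hectare = 122.1 × 38% = 46.398 kg.
Convert to per acre: 46.398 × 0.404694 = 18.777 kg.

18.8 kg N per acre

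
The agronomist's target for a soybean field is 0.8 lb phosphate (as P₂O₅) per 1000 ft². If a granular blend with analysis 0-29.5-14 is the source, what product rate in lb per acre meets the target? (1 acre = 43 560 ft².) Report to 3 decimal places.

118.129 lb of product per acre

Product per 1000 ft² = 0.8 / 29.5% = 2.71186 lb.
Convert to per acre: 2.71186 × 43.56 = 118.1288 lb.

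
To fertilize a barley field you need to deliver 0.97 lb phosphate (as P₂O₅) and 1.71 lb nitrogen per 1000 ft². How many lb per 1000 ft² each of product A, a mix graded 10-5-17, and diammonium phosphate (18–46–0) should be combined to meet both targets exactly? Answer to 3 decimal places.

With a, b = lb per 1000 ft² of product A and diammonium phosphate:
P₂O₅: 0.05·a + 0.46·b = 0.97
N: 0.1·a + 0.18·b = 1.71
From row1: a = (0.97 − 0.46·b) / 0.05.
Into row2: 0.1·(0.97 − 0.46·b)/0.05 + 0.18·b = 1.71 → b = 0.310811, a = 16.5405.

16.541 lb product A, 0.311 lb diammonium phosphate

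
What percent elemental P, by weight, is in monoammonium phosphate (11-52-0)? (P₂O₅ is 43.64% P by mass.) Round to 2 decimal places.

22.69% P

%P = 52 × 0.4364 = 22.6928%.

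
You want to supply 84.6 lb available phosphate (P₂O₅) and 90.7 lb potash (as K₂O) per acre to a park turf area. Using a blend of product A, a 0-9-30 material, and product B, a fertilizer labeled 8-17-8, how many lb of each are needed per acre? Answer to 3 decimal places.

Let a = lb of product A, b = lb of product B (per acre).
P₂O₅: 0.09·a + 0.17·b = 84.6
K₂O: 0.3·a + 0.08·b = 90.7
Eliminate b: (row1) − 0.17/0.08·(row2) → -0.5475·a = -108.138, so a = 197.5114.
Then b = (90.7 − 0.3·197.5114) / 0.08 = 393.0822.

197.511 lb product A, 393.082 lb product B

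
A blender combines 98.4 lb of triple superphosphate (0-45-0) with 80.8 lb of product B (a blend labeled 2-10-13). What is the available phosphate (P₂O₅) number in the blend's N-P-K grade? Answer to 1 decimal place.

Total mass = 98.4 + 80.8 = 179.2 lb.
P₂O₅ mass = 45%×98.4 + 10%×80.8 = 52.36 lb.
% P₂O₅ = 52.36 / 179.2 = 29.2188%.

29.2% P₂O₅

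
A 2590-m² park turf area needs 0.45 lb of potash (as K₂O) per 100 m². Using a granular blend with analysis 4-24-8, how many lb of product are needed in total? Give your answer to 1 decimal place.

145.7 lb

Product per 100 m² = 0.45 / 8% = 5.625 lb.
Total product = 5.625 × 2590 / 100 = 145.688 lb.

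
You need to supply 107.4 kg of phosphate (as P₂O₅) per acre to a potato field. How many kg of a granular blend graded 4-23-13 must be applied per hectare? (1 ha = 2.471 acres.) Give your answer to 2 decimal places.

1153.85 kg of product per hectare

Product per acre = 107.4 / 23% = 466.957 kg.
Convert to per hectare: 466.957 × 2.471 = 1153.8496 kg.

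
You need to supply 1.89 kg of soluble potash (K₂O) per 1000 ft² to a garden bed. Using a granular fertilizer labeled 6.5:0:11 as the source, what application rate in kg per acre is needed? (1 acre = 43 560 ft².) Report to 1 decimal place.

Product per 1000 ft² = 1.89 / 11% = 17.1818 kg.
Convert to per acre: 17.1818 × 43.56 = 748.44 kg.

748.4 kg of product per acre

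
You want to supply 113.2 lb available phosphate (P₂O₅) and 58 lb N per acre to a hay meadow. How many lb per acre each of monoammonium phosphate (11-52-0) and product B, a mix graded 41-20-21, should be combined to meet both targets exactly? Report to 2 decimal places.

Let a = lb of monoammonium phosphate, b = lb of product B (per acre).
P₂O₅: 0.52·a + 0.2·b = 113.2
N: 0.11·a + 0.41·b = 58
Solving simultaneously: a = 182.071, b = 92.6151.

182.07 lb monoammonium phosphate, 92.62 lb product B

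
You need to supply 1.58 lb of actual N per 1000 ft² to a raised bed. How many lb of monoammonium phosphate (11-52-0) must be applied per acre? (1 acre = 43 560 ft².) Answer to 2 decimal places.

Product per 1000 ft² = 1.58 / 11% = 14.3636 lb.
Convert to per acre: 14.3636 × 43.56 = 625.68 lb.

625.68 lb of product per acre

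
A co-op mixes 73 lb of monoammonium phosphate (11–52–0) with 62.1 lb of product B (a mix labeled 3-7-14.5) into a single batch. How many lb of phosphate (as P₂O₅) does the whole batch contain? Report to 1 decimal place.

42.3 lb P₂O₅

P₂O₅ mass = 52%×73 + 7%×62.1 = 42.307 lb.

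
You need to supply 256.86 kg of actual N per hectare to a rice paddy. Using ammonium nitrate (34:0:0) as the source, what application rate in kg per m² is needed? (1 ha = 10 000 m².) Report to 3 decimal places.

0.076 kg of product per sq m

Product per hectare = 256.86 / 34% = 755.471 kg.
Convert to per m²: 755.471 × 0.0001 = 0.0755471 kg.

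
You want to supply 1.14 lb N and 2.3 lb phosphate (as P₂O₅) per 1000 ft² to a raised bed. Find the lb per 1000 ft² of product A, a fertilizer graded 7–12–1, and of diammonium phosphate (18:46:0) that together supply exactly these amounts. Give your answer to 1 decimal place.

10.4 lb product A, 2.3 lb diammonium phosphate

Let a = lb of product A, b = lb of diammonium phosphate (per 1000 ft²).
N: 0.07·a + 0.18·b = 1.14
P₂O₅: 0.12·a + 0.46·b = 2.3
Eliminate b: (row1) − 0.18/0.46·(row2) → 0.0230435·a = 0.24, so a = 10.4151.
Then b = (2.3 − 0.12·10.4151) / 0.46 = 2.28302.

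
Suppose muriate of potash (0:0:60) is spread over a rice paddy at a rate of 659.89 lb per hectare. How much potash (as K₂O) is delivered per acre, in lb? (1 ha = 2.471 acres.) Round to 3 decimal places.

K₂O per hectare = 659.89 × 60% = 395.934 lb.
Convert to per acre: 395.934 × 0.404694 = 160.2323 lb.

160.232 lb K₂O per acre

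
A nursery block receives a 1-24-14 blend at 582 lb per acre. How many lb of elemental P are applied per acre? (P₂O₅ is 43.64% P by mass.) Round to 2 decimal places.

60.96 lb P per acre

P₂O₅ per acre = 582 × 24% = 139.68 lb.
Elemental P = 139.68 × 0.4364 = 60.9564 lb per acre.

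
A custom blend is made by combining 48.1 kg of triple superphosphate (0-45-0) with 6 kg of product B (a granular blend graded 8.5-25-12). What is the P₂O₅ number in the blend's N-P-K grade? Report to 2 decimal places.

Total mass = 48.1 + 6 = 54.1 kg.
P₂O₅ mass = 45%×48.1 + 25%×6 = 23.145 kg.
% P₂O₅ = 23.145 / 54.1 = 42.7819%.

42.78% P₂O₅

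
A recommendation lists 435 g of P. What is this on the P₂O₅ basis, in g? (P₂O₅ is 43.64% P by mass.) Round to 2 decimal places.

996.79 g P₂O₅

P₂O₅ = 435 / 0.4364 = 996.792 g.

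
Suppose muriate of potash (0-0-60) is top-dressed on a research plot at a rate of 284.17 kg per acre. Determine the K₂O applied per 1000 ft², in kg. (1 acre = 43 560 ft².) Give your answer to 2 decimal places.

K₂O per acre = 284.17 × 60% = 170.502 kg.
Convert to per 1000 ft²: 170.502 × 0.0229568 = 3.91419 kg.

3.91 kg K₂O per thousand sq ft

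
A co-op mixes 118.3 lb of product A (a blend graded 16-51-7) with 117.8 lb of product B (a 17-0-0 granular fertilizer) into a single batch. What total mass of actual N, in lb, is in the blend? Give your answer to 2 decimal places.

N mass = 16%×118.3 + 17%×117.8 = 38.954 lb.

38.95 lb N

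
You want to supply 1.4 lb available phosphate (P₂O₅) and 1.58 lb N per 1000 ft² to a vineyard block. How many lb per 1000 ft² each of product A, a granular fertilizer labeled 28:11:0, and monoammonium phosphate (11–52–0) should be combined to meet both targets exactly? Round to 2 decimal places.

5.00 lb product A, 1.63 lb monoammonium phosphate

With a, b = lb per 1000 ft² of product A and monoammonium phosphate:
P₂O₅: 0.11·a + 0.52·b = 1.4
N: 0.28·a + 0.11·b = 1.58
From row1: a = (1.4 − 0.52·b) / 0.11.
Into row2: 0.28·(1.4 − 0.52·b)/0.11 + 0.11·b = 1.58 → b = 1.63446, a = 5.00075.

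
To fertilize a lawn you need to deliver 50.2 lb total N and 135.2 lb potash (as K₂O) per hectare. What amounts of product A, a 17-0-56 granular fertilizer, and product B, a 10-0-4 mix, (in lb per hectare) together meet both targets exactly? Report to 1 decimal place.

With a, b = lb per hectare of product A and product B:
N: 0.17·a + 0.1·b = 50.2
K₂O: 0.56·a + 0.04·b = 135.2
Solving simultaneously: a = 233.984, b = 104.228.

234.0 lb product A, 104.2 lb product B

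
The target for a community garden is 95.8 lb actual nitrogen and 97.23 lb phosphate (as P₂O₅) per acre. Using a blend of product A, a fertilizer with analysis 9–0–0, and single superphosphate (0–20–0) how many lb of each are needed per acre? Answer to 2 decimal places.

1064.44 lb product A, 486.15 lb single superphosphate

Let a = lb of product A, b = lb of single superphosphate (per acre).
N: 0.09·a + 0·b = 95.8
P₂O₅: 0·a + 0.2·b = 97.23
Solving simultaneously: a = 1064.444, b = 486.15.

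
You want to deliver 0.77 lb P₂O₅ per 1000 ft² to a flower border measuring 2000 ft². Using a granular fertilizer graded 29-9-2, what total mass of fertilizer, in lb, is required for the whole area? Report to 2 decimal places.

Product per 1000 ft² = 0.77 / 9% = 8.55556 lb.
Total product = 8.55556 × 2000 / 1000 = 17.1111 lb.

17.11 lb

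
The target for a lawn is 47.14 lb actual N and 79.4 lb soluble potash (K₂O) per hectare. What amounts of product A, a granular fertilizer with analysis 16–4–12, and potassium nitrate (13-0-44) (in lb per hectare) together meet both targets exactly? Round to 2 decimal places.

Per-hectare balance (a = product A, b = potassium nitrate):
N: 0.16·a + 0.13·b = 47.14
K₂O: 0.12·a + 0.44·b = 79.4
Eliminate b: (row1) − 0.13/0.44·(row2) → 0.124545·a = 23.6809, so a = 190.139.
Then b = (79.4 − 0.12·190.139) / 0.44 = 128.599.

190.14 lb product A, 128.60 lb potassium nitrate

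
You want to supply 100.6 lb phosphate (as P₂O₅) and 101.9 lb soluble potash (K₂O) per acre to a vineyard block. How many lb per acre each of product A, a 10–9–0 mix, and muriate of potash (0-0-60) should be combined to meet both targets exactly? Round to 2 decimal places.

1117.78 lb product A, 169.83 lb muriate of potash

Per-acre balance (a = product A, b = muriate of potash):
P₂O₅: 0.09·a + 0·b = 100.6
K₂O: 0·a + 0.6·b = 101.9
Solving simultaneously: a = 1117.778, b = 169.833.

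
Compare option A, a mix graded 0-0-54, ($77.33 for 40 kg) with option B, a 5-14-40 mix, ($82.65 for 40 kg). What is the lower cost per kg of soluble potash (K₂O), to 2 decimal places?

$3.58 per kg K₂O (option A)

option A: K₂O per bag = 40 × 54% = 21.6 kg; cost = 77.33 / 21.6 = $3.5801/kg K₂O.
option B: K₂O per bag = 40 × 40% = 16 kg; cost = 82.65 / 16 = $5.1656/kg K₂O.
option A is cheaper.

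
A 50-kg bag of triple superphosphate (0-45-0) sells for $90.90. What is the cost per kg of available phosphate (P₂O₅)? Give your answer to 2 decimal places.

$4.04 per kg P₂O₅

P₂O₅ in bag = 50 × 45% = 22.5 kg.
Cost per kg P₂O₅ = $90.90 / 22.5 = $4.0400.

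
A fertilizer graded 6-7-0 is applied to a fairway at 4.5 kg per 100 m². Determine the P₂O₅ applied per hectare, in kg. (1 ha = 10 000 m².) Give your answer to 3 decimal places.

P₂O₅ per 100 m² = 4.5 × 7% = 0.315 kg.
Convert to per hectare: 0.315 × 100 = 31.5 kg.

31.500 kg P₂O₅ per hectare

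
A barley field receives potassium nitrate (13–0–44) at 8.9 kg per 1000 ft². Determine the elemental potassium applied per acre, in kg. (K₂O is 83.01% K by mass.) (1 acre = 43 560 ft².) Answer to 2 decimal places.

141.60 kg K per acre

K₂O per 1000 ft² = 8.9 × 44% = 3.916 kg.
Elemental K = 3.916 × 0.8301 = 3.25067 kg per 1000 ft².
Convert to per acre: 3.25067 × 43.56 = 141.599 kg.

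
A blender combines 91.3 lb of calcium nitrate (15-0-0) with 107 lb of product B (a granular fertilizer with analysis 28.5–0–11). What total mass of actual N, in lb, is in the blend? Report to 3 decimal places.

N mass = 15%×91.3 + 28.5%×107 = 44.19 lb.

44.190 lb N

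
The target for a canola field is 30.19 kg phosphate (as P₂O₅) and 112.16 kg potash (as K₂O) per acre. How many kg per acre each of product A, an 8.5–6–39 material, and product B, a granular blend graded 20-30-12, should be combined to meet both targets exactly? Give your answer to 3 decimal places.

273.454 kg product A, 45.943 kg product B

With a, b = kg per acre of product A and product B:
P₂O₅: 0.06·a + 0.3·b = 30.19
K₂O: 0.39·a + 0.12·b = 112.16
Eliminate a: (row1) − 0.06/0.39·(row2) → 0.281538·b = 12.9346, so b = 45.9426.
Back-substitute: a = (30.19 − 0.3·45.9426) / 0.06 = 273.4536.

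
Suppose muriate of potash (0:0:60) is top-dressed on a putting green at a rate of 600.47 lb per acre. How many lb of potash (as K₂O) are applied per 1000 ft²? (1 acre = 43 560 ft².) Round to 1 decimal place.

K₂O per acre = 600.47 × 60% = 360.282 lb.
Convert to per 1000 ft²: 360.282 × 0.0229568 = 8.27094 lb.

8.3 lb K₂O per thousand sq ft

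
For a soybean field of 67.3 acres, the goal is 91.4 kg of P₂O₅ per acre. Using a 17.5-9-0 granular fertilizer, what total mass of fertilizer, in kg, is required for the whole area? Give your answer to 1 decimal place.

Product per acre = 91.4 / 9% = 1015.56 kg.
Total product = 1015.56 × 67.3 = 68346.89 kg.

68346.9 kg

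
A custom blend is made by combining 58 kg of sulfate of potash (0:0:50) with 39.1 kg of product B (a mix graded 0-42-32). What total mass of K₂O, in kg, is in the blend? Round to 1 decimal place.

K₂O mass = 50%×58 + 32%×39.1 = 41.512 kg.

41.5 kg K₂O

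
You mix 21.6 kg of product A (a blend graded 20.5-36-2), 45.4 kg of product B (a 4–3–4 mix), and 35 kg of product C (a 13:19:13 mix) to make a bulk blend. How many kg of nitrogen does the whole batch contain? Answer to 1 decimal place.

10.8 kg N

N mass = 20.5%×21.6 + 4%×45.4 + 13%×35 = 10.794 kg.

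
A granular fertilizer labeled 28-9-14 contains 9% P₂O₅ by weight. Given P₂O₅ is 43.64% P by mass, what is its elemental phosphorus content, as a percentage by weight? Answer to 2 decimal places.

%P = 9 × 0.4364 = 3.9276%.

3.93% P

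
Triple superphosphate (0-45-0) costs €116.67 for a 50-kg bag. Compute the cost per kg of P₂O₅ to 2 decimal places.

€5.19 per kg P₂O₅

P₂O₅ in bag = 50 × 45% = 22.5 kg.
Cost per kg P₂O₅ = €116.67 / 22.5 = €5.1853.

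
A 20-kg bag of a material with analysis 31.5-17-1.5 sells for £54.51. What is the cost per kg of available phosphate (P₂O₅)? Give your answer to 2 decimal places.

£16.03 per kg P₂O₅

P₂O₅ in bag = 20 × 17% = 3.4 kg.
Cost per kg P₂O₅ = £54.51 / 3.4 = £16.0324.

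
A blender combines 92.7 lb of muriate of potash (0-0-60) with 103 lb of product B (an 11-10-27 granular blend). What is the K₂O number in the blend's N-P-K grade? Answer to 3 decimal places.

Total mass = 92.7 + 103 = 195.7 lb.
K₂O mass = 60%×92.7 + 27%×103 = 83.43 lb.
% K₂O = 83.43 / 195.7 = 42.6316%.

42.632% K₂O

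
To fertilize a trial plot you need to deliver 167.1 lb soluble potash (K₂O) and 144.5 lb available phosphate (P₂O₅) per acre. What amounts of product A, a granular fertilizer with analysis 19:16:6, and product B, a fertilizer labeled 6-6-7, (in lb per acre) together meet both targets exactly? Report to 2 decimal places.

11.71 lb product A, 2377.11 lb product B

Per-acre balance (a = product A, b = product B):
K₂O: 0.06·a + 0.07·b = 167.1
P₂O₅: 0.16·a + 0.06·b = 144.5
Eliminate a: (row1) − 0.06/0.16·(row2) → 0.0475·b = 112.912, so b = 2377.105.
Back-substitute: a = (167.1 − 0.07·2377.105) / 0.06 = 11.7105.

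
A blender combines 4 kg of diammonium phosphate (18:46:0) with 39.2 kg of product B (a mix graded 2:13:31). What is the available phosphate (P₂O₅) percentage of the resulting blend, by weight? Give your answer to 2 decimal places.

Total mass = 4 + 39.2 = 43.2 kg.
P₂O₅ mass = 46%×4 + 13%×39.2 = 6.936 kg.
% P₂O₅ = 6.936 / 43.2 = 16.0556%.

16.06% P₂O₅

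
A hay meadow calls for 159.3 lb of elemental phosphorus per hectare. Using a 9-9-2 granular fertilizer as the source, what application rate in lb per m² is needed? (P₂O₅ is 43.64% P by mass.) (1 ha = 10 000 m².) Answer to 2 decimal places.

0.41 lb of product per sq m

As P₂O₅: 159.3 / 0.4364 = 365.032 lb per hectare.
Product per hectare = 365.032 / 9% = 4055.91 lb.
Convert to per m²: 4055.91 × 0.0001 = 0.405591 lb.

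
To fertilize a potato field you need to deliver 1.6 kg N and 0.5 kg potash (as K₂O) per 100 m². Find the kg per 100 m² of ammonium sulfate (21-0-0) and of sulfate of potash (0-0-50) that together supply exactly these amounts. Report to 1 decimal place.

7.6 kg ammonium sulfate, 1.0 kg sulfate of potash

With a, b = kg per 100 m² of ammonium sulfate and sulfate of potash:
N: 0.21·a + 0·b = 1.6
K₂O: 0·a + 0.5·b = 0.5
Solving simultaneously: a = 7.61905, b = 1.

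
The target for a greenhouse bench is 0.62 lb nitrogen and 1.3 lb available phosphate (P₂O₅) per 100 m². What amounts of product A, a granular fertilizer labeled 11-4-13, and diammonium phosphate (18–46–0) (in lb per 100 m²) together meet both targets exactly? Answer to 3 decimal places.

1.180 lb product A, 2.724 lb diammonium phosphate

With a, b = lb per 100 m² of product A and diammonium phosphate:
N: 0.11·a + 0.18·b = 0.62
P₂O₅: 0.04·a + 0.46·b = 1.3
Eliminate b: (row1) − 0.18/0.46·(row2) → 0.0943478·a = 0.111304, so a = 1.17972.
Then b = (1.3 − 0.04·1.17972) / 0.46 = 2.7235.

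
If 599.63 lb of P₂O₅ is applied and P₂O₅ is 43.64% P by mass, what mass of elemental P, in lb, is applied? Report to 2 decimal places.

261.68 lb P

P = 599.63 × 0.4364 = 261.679 lb.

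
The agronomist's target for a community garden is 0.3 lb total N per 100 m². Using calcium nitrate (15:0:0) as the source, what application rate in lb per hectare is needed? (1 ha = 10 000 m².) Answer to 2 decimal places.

200.00 lb of product per hectare

Product per 100 m² = 0.3 / 15% = 2 lb.
Convert to per hectare: 2 × 100 = 200 lb.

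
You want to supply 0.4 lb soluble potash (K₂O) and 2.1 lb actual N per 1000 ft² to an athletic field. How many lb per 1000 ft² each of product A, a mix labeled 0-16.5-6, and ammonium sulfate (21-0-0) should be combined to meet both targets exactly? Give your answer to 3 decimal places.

With a, b = lb per 1000 ft² of product A and ammonium sulfate:
K₂O: 0.06·a + 0·b = 0.4
N: 0·a + 0.21·b = 2.1
Solving simultaneously: a = 6.66667, b = 10.

6.667 lb product A, 10.000 lb ammonium sulfate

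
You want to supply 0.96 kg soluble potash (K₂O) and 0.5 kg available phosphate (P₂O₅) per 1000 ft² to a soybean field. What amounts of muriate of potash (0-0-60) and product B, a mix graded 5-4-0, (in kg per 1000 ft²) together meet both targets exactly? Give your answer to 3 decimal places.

1.600 kg muriate of potash, 12.500 kg product B

Per-1000 ft² balance (a = muriate of potash, b = product B):
K₂O: 0.6·a + 0·b = 0.96
P₂O₅: 0·a + 0.04·b = 0.5
Solving simultaneously: a = 1.6, b = 12.5.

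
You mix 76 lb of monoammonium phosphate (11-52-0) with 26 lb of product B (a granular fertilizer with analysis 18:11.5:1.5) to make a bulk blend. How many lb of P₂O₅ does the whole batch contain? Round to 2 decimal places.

P₂O₅ mass = 52%×76 + 11.5%×26 = 42.51 lb.

42.51 lb P₂O₅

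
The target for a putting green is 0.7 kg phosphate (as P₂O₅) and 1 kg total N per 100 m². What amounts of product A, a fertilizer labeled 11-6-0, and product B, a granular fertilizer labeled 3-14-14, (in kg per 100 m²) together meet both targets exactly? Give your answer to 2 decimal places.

8.75 kg product A, 1.25 kg product B

Per-100 m² balance (a = product A, b = product B):
P₂O₅: 0.06·a + 0.14·b = 0.7
N: 0.11·a + 0.03·b = 1
Solving simultaneously: a = 8.75, b = 1.25.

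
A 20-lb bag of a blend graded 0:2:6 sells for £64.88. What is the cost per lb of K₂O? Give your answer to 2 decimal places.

K₂O in bag = 20 × 6% = 1.2 lb.
Cost per lb K₂O = £64.88 / 1.2 = £54.0667.

£54.07 per lb K₂O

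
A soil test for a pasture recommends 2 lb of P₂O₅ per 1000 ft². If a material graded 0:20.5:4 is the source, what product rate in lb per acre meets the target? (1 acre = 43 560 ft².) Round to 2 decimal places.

Product per 1000 ft² = 2 / 20.5% = 9.7561 lb.
Convert to per acre: 9.7561 × 43.56 = 424.976 lb.

424.98 lb of product per acre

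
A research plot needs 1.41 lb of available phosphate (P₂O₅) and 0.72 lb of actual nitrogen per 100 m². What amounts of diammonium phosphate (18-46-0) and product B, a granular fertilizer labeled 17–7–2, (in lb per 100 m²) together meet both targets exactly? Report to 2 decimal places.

Let a = lb of diammonium phosphate, b = lb of product B (per 100 m²).
P₂O₅: 0.46·a + 0.07·b = 1.41
N: 0.18·a + 0.17·b = 0.72
From row1: a = (1.41 − 0.07·b) / 0.46.
Into row2: 0.18·(1.41 − 0.07·b)/0.46 + 0.17·b = 0.72 → b = 1.17988, a = 2.88567.

2.89 lb diammonium phosphate, 1.18 lb product B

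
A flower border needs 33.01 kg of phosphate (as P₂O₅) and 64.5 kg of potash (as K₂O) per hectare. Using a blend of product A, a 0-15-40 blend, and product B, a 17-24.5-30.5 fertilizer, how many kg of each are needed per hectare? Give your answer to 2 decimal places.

With a, b = kg per hectare of product A and product B:
P₂O₅: 0.15·a + 0.245·b = 33.01
K₂O: 0.4·a + 0.305·b = 64.5
From row1: a = (33.01 − 0.245·b) / 0.15.
Into row2: 0.4·(33.01 − 0.245·b)/0.15 + 0.305·b = 64.5 → b = 67.5407, a = 109.7502.

109.75 kg product A, 67.54 kg product B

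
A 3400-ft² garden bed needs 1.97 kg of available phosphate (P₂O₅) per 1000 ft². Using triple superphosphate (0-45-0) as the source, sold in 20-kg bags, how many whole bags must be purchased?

1 bags

Product per 1000 ft² = 1.97 / 45% = 4.37778 kg.
Total product = 4.37778 × 3400 / 1000 = 14.8844 kg.
Bags = ⌈14.8844 / 20⌉ = 1.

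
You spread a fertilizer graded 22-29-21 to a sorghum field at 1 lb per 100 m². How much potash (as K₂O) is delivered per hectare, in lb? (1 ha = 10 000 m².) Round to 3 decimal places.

21.000 lb K₂O per hectare

K₂O per 100 m² = 1 × 21% = 0.21 lb.
Convert to per hectare: 0.21 × 100 = 21 lb.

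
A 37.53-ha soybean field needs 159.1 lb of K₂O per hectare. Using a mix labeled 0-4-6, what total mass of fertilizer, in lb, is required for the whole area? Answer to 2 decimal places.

Product per hectare = 159.1 / 6% = 2651.67 lb.
Total product = 2651.67 × 37.53 = 99517.05 lb.

99517.05 lb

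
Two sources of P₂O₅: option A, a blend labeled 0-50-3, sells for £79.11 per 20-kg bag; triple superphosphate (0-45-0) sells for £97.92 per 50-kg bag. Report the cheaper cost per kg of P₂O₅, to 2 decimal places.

option A: P₂O₅ per bag = 20 × 50% = 10 kg; cost = 79.11 / 10 = £7.9110/kg P₂O₅.
triple superphosphate: P₂O₅ per bag = 50 × 45% = 22.5 kg; cost = 97.92 / 22.5 = £4.3520/kg P₂O₅.
triple superphosphate is cheaper.

£4.35 per kg P₂O₅ (triple superphosphate)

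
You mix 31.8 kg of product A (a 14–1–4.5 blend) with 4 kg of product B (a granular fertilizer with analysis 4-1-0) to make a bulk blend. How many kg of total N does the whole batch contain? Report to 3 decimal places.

4.612 kg N

N mass = 14%×31.8 + 4%×4 = 4.612 kg.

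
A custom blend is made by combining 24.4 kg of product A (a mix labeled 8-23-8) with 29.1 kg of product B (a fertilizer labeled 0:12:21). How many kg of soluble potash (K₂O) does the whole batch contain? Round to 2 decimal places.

8.06 kg K₂O

K₂O mass = 8%×24.4 + 21%×29.1 = 8.063 kg.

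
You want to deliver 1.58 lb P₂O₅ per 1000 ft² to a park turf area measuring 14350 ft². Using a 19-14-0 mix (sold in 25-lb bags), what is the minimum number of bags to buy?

Product per 1000 ft² = 1.58 / 14% = 11.2857 lb.
Total product = 11.2857 × 14350 / 1000 = 161.95 lb.
Bags = ⌈161.95 / 25⌉ = 7.

7 bags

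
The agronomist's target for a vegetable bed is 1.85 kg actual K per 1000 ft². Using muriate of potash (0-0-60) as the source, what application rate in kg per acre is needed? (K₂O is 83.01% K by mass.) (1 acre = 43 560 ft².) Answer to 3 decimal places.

161.800 kg of product per acre

As K₂O: 1.85 / 0.8301 = 2.22865 kg per 1000 ft².
Product per 1000 ft² = 2.22865 / 60% = 3.71441 kg.
Convert to per acre: 3.71441 × 43.56 = 161.7998 kg.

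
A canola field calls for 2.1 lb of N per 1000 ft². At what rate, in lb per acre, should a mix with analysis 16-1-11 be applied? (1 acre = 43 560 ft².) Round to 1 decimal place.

Product per 1000 ft² = 2.1 / 16% = 13.125 lb.
Convert to per acre: 13.125 × 43.56 = 571.725 lb.

571.7 lb of product per acre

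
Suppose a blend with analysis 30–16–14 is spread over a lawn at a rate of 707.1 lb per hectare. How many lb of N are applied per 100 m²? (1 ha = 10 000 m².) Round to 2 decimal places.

2.12 lb N per hundred sq m

nitrogen per hectare = 707.1 × 30% = 212.13 lb.
Convert to per 100 m²: 212.13 × 0.01 = 2.1213 lb.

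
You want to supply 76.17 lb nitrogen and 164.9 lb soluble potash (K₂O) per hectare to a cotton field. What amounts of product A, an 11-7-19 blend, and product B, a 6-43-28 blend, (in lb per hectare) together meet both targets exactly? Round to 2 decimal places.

589.36 lb product A, 189.01 lb product B

With a, b = lb per hectare of product A and product B:
N: 0.11·a + 0.06·b = 76.17
K₂O: 0.19·a + 0.28·b = 164.9
Eliminate a: (row1) − 0.11/0.19·(row2) → -0.102105·b = -19.2984, so b = 189.005.
Back-substitute: a = (76.17 − 0.06·189.005) / 0.11 = 589.361.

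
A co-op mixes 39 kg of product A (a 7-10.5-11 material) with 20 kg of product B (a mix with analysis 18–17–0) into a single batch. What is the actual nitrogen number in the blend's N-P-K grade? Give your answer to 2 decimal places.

10.73% N

Total mass = 39 + 20 = 59 kg.
N mass = 7%×39 + 18%×20 = 6.33 kg.
% N = 6.33 / 59 = 10.7288%.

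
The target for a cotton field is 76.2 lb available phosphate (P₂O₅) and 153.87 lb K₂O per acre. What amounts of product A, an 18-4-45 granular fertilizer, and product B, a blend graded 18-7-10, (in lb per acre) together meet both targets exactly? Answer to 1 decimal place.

Let a = lb of product A, b = lb of product B (per acre).
P₂O₅: 0.04·a + 0.07·b = 76.2
K₂O: 0.45·a + 0.1·b = 153.87
Eliminate b: (row1) − 0.07/0.1·(row2) → -0.275·a = -31.509, so a = 114.578.
Then b = (153.87 − 0.45·114.578) / 0.1 = 1023.098.

114.6 lb product A, 1023.1 lb product B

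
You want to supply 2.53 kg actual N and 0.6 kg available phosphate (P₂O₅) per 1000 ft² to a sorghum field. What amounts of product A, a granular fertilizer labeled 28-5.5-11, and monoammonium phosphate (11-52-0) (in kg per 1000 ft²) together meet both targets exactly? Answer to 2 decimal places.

8.95 kg product A, 0.21 kg monoammonium phosphate

Let a = kg of product A, b = kg of monoammonium phosphate (per 1000 ft²).
N: 0.28·a + 0.11·b = 2.53
P₂O₅: 0.055·a + 0.52·b = 0.6
Solving simultaneously: a = 8.9545, b = 0.206736.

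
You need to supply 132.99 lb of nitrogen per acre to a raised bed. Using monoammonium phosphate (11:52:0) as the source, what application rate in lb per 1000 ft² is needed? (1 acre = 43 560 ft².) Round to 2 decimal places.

Product per acre = 132.99 / 11% = 1209 lb.
Convert to per 1000 ft²: 1209 × 0.0229568 = 27.7548 lb.

27.75 lb of product per thousand sq ft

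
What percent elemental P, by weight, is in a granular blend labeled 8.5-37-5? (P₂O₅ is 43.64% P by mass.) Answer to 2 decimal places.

%P = 37 × 0.4364 = 16.1468%.

16.15% P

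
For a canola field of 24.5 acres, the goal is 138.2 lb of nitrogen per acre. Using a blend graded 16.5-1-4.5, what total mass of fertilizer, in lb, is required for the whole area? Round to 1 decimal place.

Product per acre = 138.2 / 16.5% = 837.576 lb.
Total product = 837.576 × 24.5 = 20520.61 lb.

20520.6 lb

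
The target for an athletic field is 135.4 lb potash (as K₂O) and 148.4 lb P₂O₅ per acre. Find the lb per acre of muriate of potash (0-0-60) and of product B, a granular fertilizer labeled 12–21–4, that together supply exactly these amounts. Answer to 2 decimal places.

Let a = lb of muriate of potash, b = lb of product B (per acre).
K₂O: 0.6·a + 0.04·b = 135.4
P₂O₅: 0·a + 0.21·b = 148.4
Solving simultaneously: a = 178.556, b = 706.667.

178.56 lb muriate of potash, 706.67 lb product B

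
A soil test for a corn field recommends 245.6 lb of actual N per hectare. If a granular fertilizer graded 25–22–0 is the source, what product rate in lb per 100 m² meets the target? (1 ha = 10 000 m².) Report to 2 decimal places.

9.82 lb of product per hundred sq m

Product per hectare = 245.6 / 25% = 982.4 lb.
Convert to per 100 m²: 982.4 × 0.01 = 9.824 lb.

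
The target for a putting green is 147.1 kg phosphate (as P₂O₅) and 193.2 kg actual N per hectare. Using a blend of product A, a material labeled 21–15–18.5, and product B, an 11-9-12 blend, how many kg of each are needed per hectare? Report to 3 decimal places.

502.917 kg product A, 796.250 kg product B

Per-hectare balance (a = product A, b = product B):
P₂O₅: 0.15·a + 0.09·b = 147.1
N: 0.21·a + 0.11·b = 193.2
Eliminate a: (row1) − 0.15/0.21·(row2) → 0.0114286·b = 9.1, so b = 796.25.
Back-substitute: a = (147.1 − 0.09·796.25) / 0.15 = 502.9167.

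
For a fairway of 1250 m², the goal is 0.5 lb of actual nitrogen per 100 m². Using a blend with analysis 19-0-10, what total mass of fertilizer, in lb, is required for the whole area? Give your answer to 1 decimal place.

Product per 100 m² = 0.5 / 19% = 2.63158 lb.
Total product = 2.63158 × 1250 / 100 = 32.8947 lb.

32.9 lb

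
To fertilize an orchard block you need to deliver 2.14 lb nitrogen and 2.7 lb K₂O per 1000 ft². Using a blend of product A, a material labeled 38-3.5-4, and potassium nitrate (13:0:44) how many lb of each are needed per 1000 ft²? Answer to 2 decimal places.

Let a = lb of product A, b = lb of potassium nitrate (per 1000 ft²).
N: 0.38·a + 0.13·b = 2.14
K₂O: 0.04·a + 0.44·b = 2.7
Eliminate a: (row1) − 0.38/0.04·(row2) → -4.05·b = -23.51, so b = 5.80494.
Back-substitute: a = (2.14 − 0.13·5.80494) / 0.38 = 3.64568.

3.65 lb product A, 5.80 lb potassium nitrate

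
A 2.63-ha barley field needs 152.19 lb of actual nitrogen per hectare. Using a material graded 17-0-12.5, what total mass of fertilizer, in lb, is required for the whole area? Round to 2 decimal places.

Product per hectare = 152.19 / 17% = 895.235 lb.
Total product = 895.235 × 2.63 = 2354.469 lb.

2354.47 lb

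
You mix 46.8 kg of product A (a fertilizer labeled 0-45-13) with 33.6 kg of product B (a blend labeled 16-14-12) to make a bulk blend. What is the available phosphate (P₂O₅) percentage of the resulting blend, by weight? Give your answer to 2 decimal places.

Total mass = 46.8 + 33.6 = 80.4 kg.
P₂O₅ mass = 45%×46.8 + 14%×33.6 = 25.764 kg.
% P₂O₅ = 25.764 / 80.4 = 32.0448%.

32.04% P₂O₅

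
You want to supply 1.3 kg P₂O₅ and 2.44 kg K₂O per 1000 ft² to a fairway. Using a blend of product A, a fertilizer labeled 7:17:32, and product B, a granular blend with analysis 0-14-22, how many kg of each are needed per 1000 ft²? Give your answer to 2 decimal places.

Per-1000 ft² balance (a = product A, b = product B):
P₂O₅: 0.17·a + 0.14·b = 1.3
K₂O: 0.32·a + 0.22·b = 2.44
From row1: a = (1.3 − 0.14·b) / 0.17.
Into row2: 0.32·(1.3 − 0.14·b)/0.17 + 0.22·b = 2.44 → b = 0.162162, a = 7.51351.

7.51 kg product A, 0.16 kg product B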